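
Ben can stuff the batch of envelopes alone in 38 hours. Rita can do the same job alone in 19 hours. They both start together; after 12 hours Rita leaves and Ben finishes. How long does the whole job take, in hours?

14 hours

In the first 12 hours the combined rate is 3/38, so 18/19 of the job is done, leaving 1/19.
After Rita leaves the rate is 1/38 per hour; the remaining 1/19 takes 2 hours.
Total = 12 + 2 = 14 hours.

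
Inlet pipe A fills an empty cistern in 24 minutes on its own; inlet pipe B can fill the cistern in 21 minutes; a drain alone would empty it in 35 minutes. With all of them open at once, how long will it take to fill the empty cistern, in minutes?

Net rate = 1/24 + 1/21 − 1/35 = (35 + 40 − 24)/840 = 51/840 = 17/280 per minute.
Filling time = 1 ÷ (17/280) = 280/17 minutes.

280/17 minutes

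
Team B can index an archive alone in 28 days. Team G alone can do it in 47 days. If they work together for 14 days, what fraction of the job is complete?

75/94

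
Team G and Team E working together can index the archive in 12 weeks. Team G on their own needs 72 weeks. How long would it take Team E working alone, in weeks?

72/5 weeks

Combined rate is 1/12 per week.
Known contribution: 1/72 per week.
So Team E's rate is 1/12 − 1/72 = 5/72, meaning 72/5 weeks alone.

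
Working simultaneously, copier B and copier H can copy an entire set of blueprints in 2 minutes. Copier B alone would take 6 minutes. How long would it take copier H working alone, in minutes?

3 minutes

Combined rate is 1/2 per minute.
Known contribution: 1/6 per minute.
So copier H's rate is 1/2 − 1/6 = 1/3, meaning 3 minutes alone.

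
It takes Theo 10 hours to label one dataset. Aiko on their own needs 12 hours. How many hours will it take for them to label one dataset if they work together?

60/11 hours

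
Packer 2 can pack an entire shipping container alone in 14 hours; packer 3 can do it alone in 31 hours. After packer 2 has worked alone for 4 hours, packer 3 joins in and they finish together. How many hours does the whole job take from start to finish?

98/9 hours

In 4 hours packer 2 does 4/14 = 2/7 of the job, leaving 5/7.
Packer 2 and packer 3 together work at 45/434 per hour, so finishing takes 5/7 ÷ 45/434 = 62/9 hours.
Total time = 4 + 62/9 = 98/9 hours.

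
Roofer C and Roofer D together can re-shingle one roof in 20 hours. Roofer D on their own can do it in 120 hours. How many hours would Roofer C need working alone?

24 hours

Combined rate is 1/20 per hour.
Known contribution: 1/120 per hour.
So Roofer C's rate is 1/20 − 1/120 = 1/24, meaning 24 hours alone.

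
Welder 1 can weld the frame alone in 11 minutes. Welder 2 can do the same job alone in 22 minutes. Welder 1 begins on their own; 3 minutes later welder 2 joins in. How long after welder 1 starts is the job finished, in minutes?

25/3 minutes

In the first 3 minutes welder 1 alone does 3/11 of the job, leaving 8/11.
Once everyone is working, combined rate: 1/11 + 1/22 = (2 + 1)/22 = 3/22 per minute.
Remaining 8/11 at 3/22 per minute takes 16/3 minutes.
Total from the start = 3 + 16/3 = 25/3 minutes.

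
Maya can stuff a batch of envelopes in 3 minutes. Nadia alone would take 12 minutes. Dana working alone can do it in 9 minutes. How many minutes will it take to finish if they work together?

Combined rate: 1/3 + 1/12 + 1/9 = (12 + 3 + 4)/36 = 19/36 per minute.
Time = 1 ÷ (19/36) = 36/19 minutes.

36/19 minutes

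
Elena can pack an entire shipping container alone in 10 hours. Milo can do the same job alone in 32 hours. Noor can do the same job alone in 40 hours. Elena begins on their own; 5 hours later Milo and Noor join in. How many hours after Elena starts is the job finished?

41/5 hours

In the first 5 hours Elena alone does 5/10 = 1/2 of the job, leaving 1/2.
Once everyone is working, combined rate: 1/10 + 1/32 + 1/40 = (16 + 5 + 4)/160 = 25/160 = 5/32 per hour.
Remaining 1/2 at 5/32 per hour takes 16/5 hours.
Total from the start = 5 + 16/5 = 41/5 hours.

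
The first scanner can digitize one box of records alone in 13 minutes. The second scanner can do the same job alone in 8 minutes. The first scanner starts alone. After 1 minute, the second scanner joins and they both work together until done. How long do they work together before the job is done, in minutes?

32/7 minutes

In the first 1 minute the first scanner alone does 1/13 of the job, leaving 12/13.
Once everyone is working, combined rate: 1/13 + 1/8 = (8 + 13)/104 = 21/104 per minute.
Remaining 12/13 at 21/104 per minute takes 32/7 minutes.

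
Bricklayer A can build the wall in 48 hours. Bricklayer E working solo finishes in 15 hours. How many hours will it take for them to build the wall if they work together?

80/7 hours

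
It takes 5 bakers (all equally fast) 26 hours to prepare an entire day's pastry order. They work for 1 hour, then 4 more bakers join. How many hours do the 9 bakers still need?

125/9 hours

One baker does 1/130 of the job per hour.
After 1 hour with 5 bakers, 1/26 is done (25/26 left).
With 9 bakers the rate is 9/130, so the rest takes 25/26 ÷ 9/130 = 125/9 hours.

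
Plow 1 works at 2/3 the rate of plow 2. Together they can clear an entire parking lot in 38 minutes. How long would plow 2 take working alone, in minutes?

Let plow 2's rate be r; then plow 1's rate is (2/3)r, so together (2/3 + 1)r = (5/3)r = 1/38.
Thus r = 3/190 per minute.
Plow 2 alone: 190/3 minutes; plow 1 alone: 95 minutes.

190/3 minutes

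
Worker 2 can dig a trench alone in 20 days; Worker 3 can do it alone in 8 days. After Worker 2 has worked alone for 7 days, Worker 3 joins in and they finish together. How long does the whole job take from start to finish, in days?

In 7 days Worker 2 does 7/20 of the job, leaving 13/20.
Worker 2 and Worker 3 together work at 7/40 per day, so finishing takes 13/20 ÷ 7/40 = 26/7 days.
Total time = 7 + 26/7 = 75/7 days.

75/7 days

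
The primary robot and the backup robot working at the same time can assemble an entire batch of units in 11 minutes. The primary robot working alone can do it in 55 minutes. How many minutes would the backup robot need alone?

Combined rate is 1/11 per minute.
Known contribution: 1/55 per minute.
So the backup robot's rate is 1/11 − 1/55 = 4/55, meaning 55/4 minutes alone.

55/4 minutes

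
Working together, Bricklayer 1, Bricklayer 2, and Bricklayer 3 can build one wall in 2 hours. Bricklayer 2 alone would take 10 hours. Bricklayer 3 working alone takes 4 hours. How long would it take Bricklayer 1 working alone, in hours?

20/3 hours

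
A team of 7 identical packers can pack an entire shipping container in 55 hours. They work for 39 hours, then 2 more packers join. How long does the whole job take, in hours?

One packer does 1/385 of the job per hour.
After 39 hours with 7 packers, 39/55 is done (16/55 left).
With 9 packers the rate is 9/385, so the rest takes 16/55 ÷ 9/385 = 112/9 hours.
Total = 39 + 112/9 = 463/9 hours.

463/9 hours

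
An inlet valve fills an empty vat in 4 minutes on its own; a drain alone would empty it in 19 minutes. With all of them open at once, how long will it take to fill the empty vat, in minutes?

76/15 minutes

Net rate = 1/4 − 1/19 = (19 − 4)/76 = 15/76 per minute.
Filling time = 1 ÷ (15/76) = 76/15 minutes.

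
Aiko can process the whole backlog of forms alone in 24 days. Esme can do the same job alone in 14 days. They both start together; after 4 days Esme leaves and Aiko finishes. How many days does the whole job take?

120/7 days

In the first 4 days the combined rate is 19/168, so 19/42 of the job is done, leaving 23/42.
After Esme leaves the rate is 1/24 per day; the remaining 23/42 takes 92/7 days.
Total = 4 + 92/7 = 120/7 days.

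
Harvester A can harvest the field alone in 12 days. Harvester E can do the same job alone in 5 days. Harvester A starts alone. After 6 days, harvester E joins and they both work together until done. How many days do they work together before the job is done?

30/17 days

In the first 6 days harvester A alone does 6/12 = 1/2 of the job, leaving 1/2.
Once everyone is working, combined rate: 1/12 + 1/5 = (5 + 12)/60 = 17/60 per day.
Remaining 1/2 at 17/60 per day takes 30/17 days.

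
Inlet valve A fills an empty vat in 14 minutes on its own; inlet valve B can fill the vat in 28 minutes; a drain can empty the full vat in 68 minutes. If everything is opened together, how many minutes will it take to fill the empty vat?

119/11 minutes

Net rate = 1/14 + 1/28 − 1/68 = (34 + 17 − 7)/476 = 44/476 = 11/119 per minute.
Filling time = 1 ÷ (11/119) = 119/11 minutes.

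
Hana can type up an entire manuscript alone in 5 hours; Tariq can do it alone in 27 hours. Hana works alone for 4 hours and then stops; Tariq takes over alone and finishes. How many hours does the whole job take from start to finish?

In 4 hours Hana does 4/5 of the job, leaving 1/5.
Tariq works at 1/27 per hour, so finishing takes 1/5 ÷ 1/27 = 27/5 hours.
Total time = 4 + 27/5 = 47/5 hours.

47/5 hours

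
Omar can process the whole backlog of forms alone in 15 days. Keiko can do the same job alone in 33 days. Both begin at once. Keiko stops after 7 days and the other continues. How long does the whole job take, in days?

In the first 7 days the combined rate is 16/165, so 112/165 of the job is done, leaving 53/165.
After Keiko leaves the rate is 1/15 per day; the remaining 53/165 takes 53/11 days.
Total = 7 + 53/11 = 130/11 days.

130/11 days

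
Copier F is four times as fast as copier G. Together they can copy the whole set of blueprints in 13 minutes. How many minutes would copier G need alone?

65 minutes

Let copier G's rate be r; then copier F's rate is 4r, so together (4 + 1)r = 5r = 1/13.
Thus r = 1/65 per minute.
Copier G alone: 65 minutes; copier F alone: 65/4 minutes.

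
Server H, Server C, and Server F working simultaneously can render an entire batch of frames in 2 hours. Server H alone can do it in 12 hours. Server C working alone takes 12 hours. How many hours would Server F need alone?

3 hours

Combined rate is 1/2 per hour.
Known contribution: 1/12 + 1/12 = (1 + 1)/12 = 2/12 = 1/6 per hour.
So Server F's rate is 1/2 − 1/6 = 1/3, meaning 3 hours alone.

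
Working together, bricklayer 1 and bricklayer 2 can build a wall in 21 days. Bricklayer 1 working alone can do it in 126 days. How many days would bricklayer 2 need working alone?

Combined rate is 1/21 per day.
Known contribution: 1/126 per day.
So bricklayer 2's rate is 1/21 − 1/126 = 5/126, meaning 126/5 days alone.

126/5 days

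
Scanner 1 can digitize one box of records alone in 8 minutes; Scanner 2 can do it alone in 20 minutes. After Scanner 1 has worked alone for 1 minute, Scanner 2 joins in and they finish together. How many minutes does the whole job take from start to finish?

6 minutes

In 1 minute Scanner 1 does 1/8 of the job, leaving 7/8.
Scanner 1 and Scanner 2 together work at 7/40 per minute, so finishing takes 7/8 ÷ 7/40 = 5 minutes.
Total time = 1 + 5 = 6 minutes.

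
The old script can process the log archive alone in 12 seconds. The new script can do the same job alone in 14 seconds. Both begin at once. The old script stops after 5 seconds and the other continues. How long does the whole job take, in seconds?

49/6 seconds

In the first 5 seconds the combined rate is 13/84, so 65/84 of the job is done, leaving 19/84.
After the old script leaves the rate is 1/14 per second; the remaining 19/84 takes 19/6 seconds.
Total = 5 + 19/6 = 49/6 seconds.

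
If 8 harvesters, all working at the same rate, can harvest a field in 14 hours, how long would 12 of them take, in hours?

28/3 hours

Total work is 8·14 = 112 harvester-hours.
With 12 harvesters: 112/12 = 28/3 hours.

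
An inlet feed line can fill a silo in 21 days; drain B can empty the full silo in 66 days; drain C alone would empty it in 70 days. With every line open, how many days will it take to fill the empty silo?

Net rate = 1/21 − 1/66 − 1/70 = (110 − 35 − 33)/2310 = 42/2310 = 1/55 per day.
Filling time = 1 ÷ (1/55) = 55 days.

55 days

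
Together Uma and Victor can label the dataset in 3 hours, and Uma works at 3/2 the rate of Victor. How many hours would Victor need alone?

15/2 hours

Let Victor's rate be r; then Uma's rate is (3/2)r, so together (3/2 + 1)r = (5/2)r = 1/3.
Thus r = 2/15 per hour.
Victor alone: 15/2 hours; Uma alone: 5 hours.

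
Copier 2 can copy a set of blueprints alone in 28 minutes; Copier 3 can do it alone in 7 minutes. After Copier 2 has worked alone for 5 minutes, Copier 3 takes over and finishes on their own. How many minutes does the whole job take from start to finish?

43/4 minutes

In 5 minutes Copier 2 does 5/28 of the job, leaving 23/28.
Copier 3 works at 1/7 per minute, so finishing takes 23/28 ÷ 1/7 = 23/4 minutes.
Total time = 5 + 23/4 = 43/4 minutes.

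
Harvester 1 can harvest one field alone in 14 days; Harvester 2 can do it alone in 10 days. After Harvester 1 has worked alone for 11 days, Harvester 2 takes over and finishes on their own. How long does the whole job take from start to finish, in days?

92/7 days

In 11 days Harvester 1 does 11/14 of the job, leaving 3/14.
Harvester 2 works at 1/10 per day, so finishing takes 3/14 ÷ 1/10 = 15/7 days.
Total time = 11 + 15/7 = 92/7 days.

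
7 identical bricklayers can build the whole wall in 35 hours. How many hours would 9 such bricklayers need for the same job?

245/9 hours

Total work is 7·35 = 245 bricklayer-hours.
With 9 bricklayers: 245/9 hours.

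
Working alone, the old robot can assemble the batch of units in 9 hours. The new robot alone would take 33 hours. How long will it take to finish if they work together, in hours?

99/14 hours

With two workers the combined time is the product over the sum: 9·33/(9+33) = 297/42 = 99/14 hours.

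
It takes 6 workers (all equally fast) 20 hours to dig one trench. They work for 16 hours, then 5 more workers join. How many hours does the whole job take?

200/11 hours

One worker does 1/120 of the job per hour.
After 16 hours with 6 workers, 4/5 is done (1/5 left).
With 11 workers the rate is 11/120, so the rest takes 1/5 ÷ 11/120 = 24/11 hours.
Total = 16 + 24/11 = 200/11 hours.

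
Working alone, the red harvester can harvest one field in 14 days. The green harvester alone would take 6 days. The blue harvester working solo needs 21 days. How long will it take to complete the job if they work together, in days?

Combined rate: 1/14 + 1/6 + 1/21 = (3 + 7 + 2)/42 = 12/42 = 2/7 per day.
Time = 1 ÷ (2/7) = 7/2 days.

7/2 days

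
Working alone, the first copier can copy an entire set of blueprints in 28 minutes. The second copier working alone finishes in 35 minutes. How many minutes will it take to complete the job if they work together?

140/9 minutes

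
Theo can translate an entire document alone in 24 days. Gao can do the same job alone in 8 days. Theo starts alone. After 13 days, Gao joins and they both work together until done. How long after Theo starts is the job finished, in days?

63/4 days

In the first 13 days Theo alone does 13/24 of the job, leaving 11/24.
Once everyone is working, combined rate: 1/24 + 1/8 = (1 + 3)/24 = 4/24 = 1/6 per day.
Remaining 11/24 at 1/6 per day takes 11/4 days.
Total from the start = 13 + 11/4 = 63/4 days.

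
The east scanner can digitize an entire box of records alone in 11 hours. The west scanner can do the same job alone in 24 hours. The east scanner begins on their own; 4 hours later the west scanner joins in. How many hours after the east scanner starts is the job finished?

In the first 4 hours the east scanner alone does 4/11 of the job, leaving 7/11.
Once everyone is working, combined rate: 1/11 + 1/24 = (24 + 11)/264 = 35/264 per hour.
Remaining 7/11 at 35/264 per hour takes 24/5 hours.
Total from the start = 4 + 24/5 = 44/5 hours.

44/5 hours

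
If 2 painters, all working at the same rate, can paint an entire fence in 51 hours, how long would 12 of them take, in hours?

17/2 hours

Total work is 2·51 = 102 painter-hours.
With 12 painters: 102/12 = 17/2 hours.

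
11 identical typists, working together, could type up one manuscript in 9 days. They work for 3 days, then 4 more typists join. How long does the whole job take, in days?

37/5 days

One typist does 1/99 of the job per day.
After 3 days with 11 typists, 1/3 is done (2/3 left).
With 15 typists the rate is 15/99 = 5/33, so the rest takes 2/3 ÷ 5/33 = 22/5 days.
Total = 3 + 22/5 = 37/5 days.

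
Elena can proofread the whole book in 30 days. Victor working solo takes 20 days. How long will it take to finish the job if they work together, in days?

12 days

Combined rate: 1/30 + 1/20 = (2 + 3)/60 = 5/60 = 1/12 per day.
Time = 1 ÷ (1/12) = 12 days.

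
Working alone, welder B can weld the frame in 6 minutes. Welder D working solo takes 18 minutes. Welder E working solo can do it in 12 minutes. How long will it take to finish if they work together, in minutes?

Combined rate: 1/6 + 1/18 + 1/12 = (6 + 2 + 3)/36 = 11/36 per minute.
Time = 1 ÷ (11/36) = 36/11 minutes.

36/11 minutes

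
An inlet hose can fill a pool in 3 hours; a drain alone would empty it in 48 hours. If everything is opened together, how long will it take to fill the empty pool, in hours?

Net rate = 1/3 − 1/48 = (16 − 1)/48 = 15/48 = 5/16 per hour.
Filling time = 1 ÷ (5/16) = 16/5 hours.

16/5 hours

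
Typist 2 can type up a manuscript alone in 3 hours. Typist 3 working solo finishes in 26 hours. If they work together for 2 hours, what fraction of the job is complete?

Combined rate: 1/3 + 1/26 = (26 + 3)/78 = 29/78 per hour.
In 2 hours they complete 2·29/78 = 29/39 of the job.

29/39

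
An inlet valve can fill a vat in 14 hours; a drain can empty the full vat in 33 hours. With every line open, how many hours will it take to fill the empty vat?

462/19 hours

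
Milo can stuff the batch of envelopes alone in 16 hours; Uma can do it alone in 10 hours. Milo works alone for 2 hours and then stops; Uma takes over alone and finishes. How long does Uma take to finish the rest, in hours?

In 2 hours Milo does 2/16 = 1/8 of the job, leaving 7/8.
Uma works at 1/10 per hour, so finishing takes 7/8 ÷ 1/10 = 35/4 hours.

35/4 hours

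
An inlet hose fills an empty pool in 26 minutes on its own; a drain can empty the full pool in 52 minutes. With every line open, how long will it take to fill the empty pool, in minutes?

Net rate = 1/26 − 1/52 = (2 − 1)/52 = 1/52 per minute.
Filling time = 1 ÷ (1/52) = 52 minutes.

52 minutes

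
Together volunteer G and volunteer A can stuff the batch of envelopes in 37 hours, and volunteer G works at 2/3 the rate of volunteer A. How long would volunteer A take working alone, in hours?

Let volunteer A's rate be r; then volunteer G's rate is (2/3)r, so together (2/3 + 1)r = (5/3)r = 1/37.
Thus r = 3/185 per hour.
Volunteer A alone: 185/3 hours; volunteer G alone: 185/2 hours.

185/3 hours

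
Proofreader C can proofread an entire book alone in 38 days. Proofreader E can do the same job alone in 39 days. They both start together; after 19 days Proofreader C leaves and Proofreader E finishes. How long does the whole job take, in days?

39/2 days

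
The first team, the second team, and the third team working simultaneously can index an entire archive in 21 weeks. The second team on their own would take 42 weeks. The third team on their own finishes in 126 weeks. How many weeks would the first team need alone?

Combined rate is 1/21 per week.
Known contribution: 1/42 + 1/126 = (3 + 1)/126 = 4/126 = 2/63 per week.
So the first team's rate is 1/21 − 2/63 = 1/63, meaning 63 weeks alone.

63 weeks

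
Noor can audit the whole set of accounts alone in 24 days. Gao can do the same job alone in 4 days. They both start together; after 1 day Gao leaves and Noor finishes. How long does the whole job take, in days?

In the first 1 day the combined rate is 7/24, so 7/24 of the job is done, leaving 17/24.
After Gao leaves the rate is 1/24 per day; the remaining 17/24 takes 17 days.
Total = 1 + 17 = 18 days.

18 days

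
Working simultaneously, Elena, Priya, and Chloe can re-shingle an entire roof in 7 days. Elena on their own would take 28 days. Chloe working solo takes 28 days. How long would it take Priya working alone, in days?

14 days

Combined rate is 1/7 per day.
Known contribution: 1/28 + 1/28 = (1 + 1)/28 = 2/28 = 1/14 per day.
So Priya's rate is 1/7 − 1/14 = 1/14, meaning 14 days alone.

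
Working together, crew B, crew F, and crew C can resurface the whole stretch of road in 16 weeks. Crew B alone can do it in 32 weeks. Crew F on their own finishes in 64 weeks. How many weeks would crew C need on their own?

Combined rate is 1/16 per week.
Known contribution: 1/32 + 1/64 = (2 + 1)/64 = 3/64 per week.
So crew C's rate is 1/16 − 3/64 = 1/64, meaning 64 weeks alone.

64 weeks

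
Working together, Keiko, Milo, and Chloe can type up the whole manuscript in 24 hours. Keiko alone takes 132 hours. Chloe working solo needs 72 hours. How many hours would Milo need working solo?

99/2 hours

Combined rate is 1/24 per hour.
Known contribution: 1/132 + 1/72 = (6 + 11)/792 = 17/792 per hour.
So Milo's rate is 1/24 − 17/792 = 2/99, meaning 99/2 hours alone.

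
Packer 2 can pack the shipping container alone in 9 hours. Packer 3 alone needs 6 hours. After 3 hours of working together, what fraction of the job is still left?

Combined rate: 1/9 + 1/6 = (2 + 3)/18 = 5/18 per hour.
In 3 hours they complete 3·5/18 = 5/6 of the job.
So 1/6 remains.

1/6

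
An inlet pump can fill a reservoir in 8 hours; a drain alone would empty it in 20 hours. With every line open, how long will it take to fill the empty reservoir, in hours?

40/3 hours

Net rate = 1/8 − 1/20 = (5 − 2)/40 = 3/40 per hour.
Filling time = 1 ÷ (3/40) = 40/3 hours.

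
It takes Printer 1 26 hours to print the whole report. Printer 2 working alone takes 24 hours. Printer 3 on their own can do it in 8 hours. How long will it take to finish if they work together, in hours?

39/8 hours

Combined rate: 1/26 + 1/24 + 1/8 = (12 + 13 + 39)/312 = 64/312 = 8/39 per hour.
Time = 1 ÷ (8/39) = 39/8 hours.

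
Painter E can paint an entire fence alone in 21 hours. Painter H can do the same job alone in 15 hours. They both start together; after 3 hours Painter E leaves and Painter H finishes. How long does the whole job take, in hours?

90/7 hours

In the first 3 hours the combined rate is 4/35, so 12/35 of the job is done, leaving 23/35.
After Painter E leaves the rate is 1/15 per hour; the remaining 23/35 takes 69/7 hours.
Total = 3 + 69/7 = 90/7 hours.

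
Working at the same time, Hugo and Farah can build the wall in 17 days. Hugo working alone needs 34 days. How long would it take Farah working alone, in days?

34 days

Combined rate is 1/17 per day.
Known contribution: 1/34 per day.
So Farah's rate is 1/17 − 1/34 = 1/34, meaning 34 days alone.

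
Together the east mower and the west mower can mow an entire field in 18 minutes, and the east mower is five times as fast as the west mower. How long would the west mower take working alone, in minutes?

Let the west mower's rate be r; then the east mower's rate is 5r, so together (5 + 1)r = 6r = 1/18.
Thus r = 1/108 per minute.
The west mower alone: 108 minutes; the east mower alone: 108/5 minutes.

108 minutes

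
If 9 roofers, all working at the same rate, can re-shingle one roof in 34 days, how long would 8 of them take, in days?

Total work is 9·34 = 306 roofer-days.
With 8 roofers: 306/8 = 153/4 days.

153/4 days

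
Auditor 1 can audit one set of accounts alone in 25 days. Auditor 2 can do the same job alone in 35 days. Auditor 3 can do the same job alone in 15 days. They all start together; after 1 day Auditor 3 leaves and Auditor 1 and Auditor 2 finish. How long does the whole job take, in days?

245/18 days

In the first 1 day the combined rate is 71/525, so 71/525 of the job is done, leaving 454/525.
After Auditor 3 leaves the rate is 12/175 per day; the remaining 454/525 takes 227/18 days.
Total = 1 + 227/18 = 245/18 days.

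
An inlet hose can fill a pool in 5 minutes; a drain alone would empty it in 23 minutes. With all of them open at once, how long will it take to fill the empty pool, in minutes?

115/18 minutes

Net rate = 1/5 − 1/23 = (23 − 5)/115 = 18/115 per minute.
Filling time = 1 ÷ (18/115) = 115/18 minutes.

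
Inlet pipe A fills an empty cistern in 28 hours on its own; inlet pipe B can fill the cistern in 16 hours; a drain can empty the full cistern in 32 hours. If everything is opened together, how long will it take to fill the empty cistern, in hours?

224/15 hours

Net rate = 1/28 + 1/16 − 1/32 = (8 + 14 − 7)/224 = 15/224 per hour.
Filling time = 1 ÷ (15/224) = 224/15 hours.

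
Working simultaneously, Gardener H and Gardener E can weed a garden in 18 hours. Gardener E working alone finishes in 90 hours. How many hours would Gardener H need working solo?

45/2 hours

Combined rate is 1/18 per hour.
Known contribution: 1/90 per hour.
So Gardener H's rate is 1/18 − 1/90 = 2/45, meaning 45/2 hours alone.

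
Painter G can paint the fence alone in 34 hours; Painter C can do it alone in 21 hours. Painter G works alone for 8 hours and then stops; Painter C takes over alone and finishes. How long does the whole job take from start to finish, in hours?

409/17 hours

In 8 hours Painter G does 8/34 = 4/17 of the job, leaving 13/17.
Painter C works at 1/21 per hour, so finishing takes 13/17 ÷ 1/21 = 273/17 hours.
Total time = 8 + 273/17 = 409/17 hours.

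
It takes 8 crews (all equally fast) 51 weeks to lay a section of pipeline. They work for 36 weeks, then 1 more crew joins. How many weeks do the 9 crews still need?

40/3 weeks

One crew does 1/408 of the job per week.
After 36 weeks with 8 crews, 12/17 is done (5/17 left).
With 9 crews the rate is 9/408 = 3/136, so the rest takes 5/17 ÷ 3/136 = 40/3 weeks.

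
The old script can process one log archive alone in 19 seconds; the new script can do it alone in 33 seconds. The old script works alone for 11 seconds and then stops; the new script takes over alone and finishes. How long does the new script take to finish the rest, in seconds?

In 11 seconds the old script does 11/19 of the job, leaving 8/19.
The new script works at 1/33 per second, so finishing takes 8/19 ÷ 1/33 = 264/19 seconds.

264/19 seconds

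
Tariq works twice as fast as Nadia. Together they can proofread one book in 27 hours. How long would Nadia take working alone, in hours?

Let Nadia's rate be r; then Tariq's rate is 2r, so together (2 + 1)r = 3r = 1/27.
Thus r = 1/81 per hour.
Nadia alone: 81 hours; Tariq alone: 81/2 hours.

81 hours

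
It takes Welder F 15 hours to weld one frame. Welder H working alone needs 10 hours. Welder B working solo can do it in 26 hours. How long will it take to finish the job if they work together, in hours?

39/8 hours

Combined rate: 1/15 + 1/10 + 1/26 = (26 + 39 + 15)/390 = 80/390 = 8/39 per hour.
Time = 1 ÷ (8/39) = 39/8 hours.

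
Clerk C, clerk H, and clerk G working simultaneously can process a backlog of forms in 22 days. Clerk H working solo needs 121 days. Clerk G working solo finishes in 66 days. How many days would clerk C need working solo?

Combined rate is 1/22 per day.
Known contribution: 1/121 + 1/66 = (6 + 11)/726 = 17/726 per day.
So clerk C's rate is 1/22 − 17/726 = 8/363, meaning 363/8 days alone.

363/8 days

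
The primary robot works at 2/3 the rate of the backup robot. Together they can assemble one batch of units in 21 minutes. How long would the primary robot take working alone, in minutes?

105/2 minutes

Let the backup robot's rate be r; then the primary robot's rate is (2/3)r, so together (2/3 + 1)r = (5/3)r = 1/21.
Thus r = 1/35 per minute.
The backup robot alone: 35 minutes; the primary robot alone: 105/2 minutes.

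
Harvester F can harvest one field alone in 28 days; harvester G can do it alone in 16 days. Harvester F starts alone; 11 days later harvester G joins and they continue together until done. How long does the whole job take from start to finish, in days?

In 11 days harvester F does 11/28 of the job, leaving 17/28.
Harvester F and harvester G together work at 11/112 per day, so finishing takes 17/28 ÷ 11/112 = 68/11 days.
Total time = 11 + 68/11 = 189/11 days.

189/11 days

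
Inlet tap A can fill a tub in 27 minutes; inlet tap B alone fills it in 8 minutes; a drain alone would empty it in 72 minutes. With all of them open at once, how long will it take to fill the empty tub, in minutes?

Net rate = 1/27 + 1/8 − 1/72 = (8 + 27 − 3)/216 = 32/216 = 4/27 per minute.
Filling time = 1 ÷ (4/27) = 27/4 minutes.

27/4 minutes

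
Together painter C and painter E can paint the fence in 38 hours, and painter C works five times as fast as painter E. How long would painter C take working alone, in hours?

228/5 hours

Let painter E's rate be r; then painter C's rate is 5r, so together (5 + 1)r = 6r = 1/38.
Thus r = 1/228 per hour.
Painter E alone: 228 hours; painter C alone: 228/5 hours.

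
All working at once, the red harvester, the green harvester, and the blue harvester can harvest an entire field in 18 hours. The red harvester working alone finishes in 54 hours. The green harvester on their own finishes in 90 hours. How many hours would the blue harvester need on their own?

Combined rate is 1/18 per hour.
Known contribution: 1/54 + 1/90 = (5 + 3)/270 = 8/270 = 4/135 per hour.
So the blue harvester's rate is 1/18 − 4/135 = 7/270, meaning 270/7 hours alone.

270/7 hours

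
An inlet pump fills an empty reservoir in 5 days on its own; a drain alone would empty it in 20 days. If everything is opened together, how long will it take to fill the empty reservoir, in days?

20/3 days

Net rate = 1/5 − 1/20 = (4 − 1)/20 = 3/20 per day.
Filling time = 1 ÷ (3/20) = 20/3 days.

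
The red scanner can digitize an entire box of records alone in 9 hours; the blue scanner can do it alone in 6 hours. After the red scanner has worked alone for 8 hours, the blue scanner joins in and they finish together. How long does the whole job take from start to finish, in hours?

42/5 hours

In 8 hours the red scanner does 8/9 of the job, leaving 1/9.
The red scanner and the blue scanner together work at 5/18 per hour, so finishing takes 1/9 ÷ 5/18 = 2/5 hours.
Total time = 8 + 2/5 = 42/5 hours.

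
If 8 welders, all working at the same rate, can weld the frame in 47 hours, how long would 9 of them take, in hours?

Total work is 8·47 = 376 welder-hours.
With 9 welders: 376/9 hours.

376/9 hours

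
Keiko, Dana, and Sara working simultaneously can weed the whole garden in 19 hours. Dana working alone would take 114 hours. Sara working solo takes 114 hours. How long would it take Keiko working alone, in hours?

57/2 hours

Combined rate is 1/19 per hour.
Known contribution: 1/114 + 1/114 = (1 + 1)/114 = 2/114 = 1/57 per hour.
So Keiko's rate is 1/19 − 1/57 = 2/57, meaning 57/2 hours alone.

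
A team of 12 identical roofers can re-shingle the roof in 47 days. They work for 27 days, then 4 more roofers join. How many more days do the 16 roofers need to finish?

One roofer does 1/564 of the job per day.
After 27 days with 12 roofers, 27/47 is done (20/47 left).
With 16 roofers the rate is 16/564 = 4/141, so the rest takes 20/47 ÷ 4/141 = 15 days.

15 days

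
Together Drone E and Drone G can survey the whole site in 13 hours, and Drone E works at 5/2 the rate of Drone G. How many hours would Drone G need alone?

Let Drone G's rate be r; then Drone E's rate is (5/2)r, so together (5/2 + 1)r = (7/2)r = 1/13.
Thus r = 2/91 per hour.
Drone G alone: 91/2 hours; Drone E alone: 91/5 hours.

91/2 hours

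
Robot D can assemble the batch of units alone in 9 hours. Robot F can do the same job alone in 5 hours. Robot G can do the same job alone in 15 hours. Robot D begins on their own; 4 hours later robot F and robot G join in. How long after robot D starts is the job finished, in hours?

In the first 4 hours robot D alone does 4/9 of the job, leaving 5/9.
Once everyone is working, combined rate: 1/9 + 1/5 + 1/15 = (5 + 9 + 3)/45 = 17/45 per hour.
Remaining 5/9 at 17/45 per hour takes 25/17 hours.
Total from the start = 4 + 25/17 = 93/17 hours.

93/17 hours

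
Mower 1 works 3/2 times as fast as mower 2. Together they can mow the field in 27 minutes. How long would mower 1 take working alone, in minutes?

45 minutes

Let mower 2's rate be r; then mower 1's rate is (3/2)r, so together (3/2 + 1)r = (5/2)r = 1/27.
Thus r = 2/135 per minute.
Mower 2 alone: 135/2 minutes; mower 1 alone: 45 minutes.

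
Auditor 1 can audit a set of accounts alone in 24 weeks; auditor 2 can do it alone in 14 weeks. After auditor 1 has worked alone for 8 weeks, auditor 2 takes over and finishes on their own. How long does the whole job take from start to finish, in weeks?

In 8 weeks auditor 1 does 8/24 = 1/3 of the job, leaving 2/3.
Auditor 2 works at 1/14 per week, so finishing takes 2/3 ÷ 1/14 = 28/3 weeks.
Total time = 8 + 28/3 = 52/3 weeks.

52/3 weeks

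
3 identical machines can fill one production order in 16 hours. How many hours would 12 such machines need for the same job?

4 hours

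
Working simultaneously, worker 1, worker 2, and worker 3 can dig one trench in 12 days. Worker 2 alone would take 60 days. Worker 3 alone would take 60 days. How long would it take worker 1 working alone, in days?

20 days

Combined rate is 1/12 per day.
Known contribution: 1/60 + 1/60 = (1 + 1)/60 = 2/60 = 1/30 per day.
So worker 1's rate is 1/12 − 1/30 = 1/20, meaning 20 days alone.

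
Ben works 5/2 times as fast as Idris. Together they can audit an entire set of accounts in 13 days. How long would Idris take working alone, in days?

91/2 days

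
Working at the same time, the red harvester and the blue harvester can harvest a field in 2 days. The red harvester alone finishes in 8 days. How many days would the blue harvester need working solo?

Combined rate is 1/2 per day.
Known contribution: 1/8 per day.
So the blue harvester's rate is 1/2 − 1/8 = 3/8, meaning 8/3 days alone.

8/3 days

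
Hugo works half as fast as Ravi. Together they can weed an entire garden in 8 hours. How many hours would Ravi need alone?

12 hours

Let Ravi's rate be r; then Hugo's rate is (1/2)r, so together (1/2 + 1)r = (3/2)r = 1/8.
Thus r = 1/12 per hour.
Ravi alone: 12 hours; Hugo alone: 24 hours.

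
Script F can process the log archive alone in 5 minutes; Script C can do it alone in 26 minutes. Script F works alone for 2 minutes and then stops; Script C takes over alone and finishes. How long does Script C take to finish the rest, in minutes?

In 2 minutes Script F does 2/5 of the job, leaving 3/5.
Script C works at 1/26 per minute, so finishing takes 3/5 ÷ 1/26 = 78/5 minutes.

78/5 minutes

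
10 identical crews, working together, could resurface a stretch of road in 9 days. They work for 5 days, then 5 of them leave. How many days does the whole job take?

13 days

One crew does 1/90 of the job per day.
After 5 days with 10 crews, 5/9 is done (4/9 left).
With 5 crews the rate is 5/90 = 1/18, so the rest takes 4/9 ÷ 1/18 = 8 days.
Total = 5 + 8 = 13 days.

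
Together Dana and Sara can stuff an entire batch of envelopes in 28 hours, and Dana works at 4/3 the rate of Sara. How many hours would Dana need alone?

49 hours

Let Sara's rate be r; then Dana's rate is (4/3)r, so together (4/3 + 1)r = (7/3)r = 1/28.
Thus r = 3/196 per hour.
Sara alone: 196/3 hours; Dana alone: 49 hours.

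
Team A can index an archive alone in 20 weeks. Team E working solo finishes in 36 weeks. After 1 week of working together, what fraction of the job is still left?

83/90

Combined rate: 1/20 + 1/36 = (9 + 5)/180 = 14/180 = 7/90 per week.
In 1 week they complete 1·7/90 = 7/90 of the job.
So 83/90 remains.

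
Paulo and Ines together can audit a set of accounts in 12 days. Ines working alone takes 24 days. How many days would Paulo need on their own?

Combined rate is 1/12 per day.
Known contribution: 1/24 per day.
So Paulo's rate is 1/12 − 1/24 = 1/24, meaning 24 days alone.

24 days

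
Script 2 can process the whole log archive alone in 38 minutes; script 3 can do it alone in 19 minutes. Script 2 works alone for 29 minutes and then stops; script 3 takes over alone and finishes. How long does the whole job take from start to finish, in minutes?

In 29 minutes script 2 does 29/38 of the job, leaving 9/38.
Script 3 works at 1/19 per minute, so finishing takes 9/38 ÷ 1/19 = 9/2 minutes.
Total time = 29 + 9/2 = 67/2 minutes.

67/2 minutes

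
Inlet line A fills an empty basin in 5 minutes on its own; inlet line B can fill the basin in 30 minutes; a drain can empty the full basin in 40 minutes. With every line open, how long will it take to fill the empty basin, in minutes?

Net rate = 1/5 + 1/30 − 1/40 = (24 + 4 − 3)/120 = 25/120 = 5/24 per minute.
Filling time = 1 ÷ (5/24) = 24/5 minutes.

24/5 minutes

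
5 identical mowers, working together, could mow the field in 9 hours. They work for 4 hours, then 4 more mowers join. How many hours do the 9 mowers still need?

One mower does 1/45 of the job per hour.
After 4 hours with 5 mowers, 4/9 is done (5/9 left).
With 9 mowers the rate is 9/45 = 1/5, so the rest takes 5/9 ÷ 1/5 = 25/9 hours.

25/9 hours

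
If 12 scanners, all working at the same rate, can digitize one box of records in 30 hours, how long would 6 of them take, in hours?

Total work is 12·30 = 360 scanner-hours.
With 6 scanners: 360/6 = 60 hours.

60 hours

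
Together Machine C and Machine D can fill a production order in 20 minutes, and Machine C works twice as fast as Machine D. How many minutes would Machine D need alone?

Let Machine D's rate be r; then Machine C's rate is 2r, so together (2 + 1)r = 3r = 1/20.
Thus r = 1/60 per minute.
Machine D alone: 60 minutes; Machine C alone: 30 minutes.

60 minutes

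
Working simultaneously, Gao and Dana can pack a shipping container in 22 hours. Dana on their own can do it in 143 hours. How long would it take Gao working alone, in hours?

Combined rate is 1/22 per hour.
Known contribution: 1/143 per hour.
So Gao's rate is 1/22 − 1/143 = 1/26, meaning 26 hours alone.

26 hours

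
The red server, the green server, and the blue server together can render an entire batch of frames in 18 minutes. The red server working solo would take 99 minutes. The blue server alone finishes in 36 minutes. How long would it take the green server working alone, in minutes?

396/7 minutes

Combined rate is 1/18 per minute.
Known contribution: 1/99 + 1/36 = (4 + 11)/396 = 15/396 = 5/132 per minute.
So the green server's rate is 1/18 − 5/132 = 7/396, meaning 396/7 minutes alone.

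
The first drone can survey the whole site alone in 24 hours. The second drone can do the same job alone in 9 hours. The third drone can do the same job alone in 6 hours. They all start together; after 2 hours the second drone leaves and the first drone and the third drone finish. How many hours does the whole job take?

In the first 2 hours the combined rate is 23/72, so 23/36 of the job is done, leaving 13/36.
After the second drone leaves the rate is 5/24 per hour; the remaining 13/36 takes 26/15 hours.
Total = 2 + 26/15 = 56/15 hours.

56/15 hours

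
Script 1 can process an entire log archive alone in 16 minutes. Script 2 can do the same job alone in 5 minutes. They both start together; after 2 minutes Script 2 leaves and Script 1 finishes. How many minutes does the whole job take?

In the first 2 minutes the combined rate is 21/80, so 21/40 of the job is done, leaving 19/40.
After Script 2 leaves the rate is 1/16 per minute; the remaining 19/40 takes 38/5 minutes.
Total = 2 + 38/5 = 48/5 minutes.

48/5 minutes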